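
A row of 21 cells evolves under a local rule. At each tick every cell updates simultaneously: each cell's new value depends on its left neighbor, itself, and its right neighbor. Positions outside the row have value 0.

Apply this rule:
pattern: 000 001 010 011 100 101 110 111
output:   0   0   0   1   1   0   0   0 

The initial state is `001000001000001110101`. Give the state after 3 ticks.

000001000001000010000

000100000100001000000
000010000010000100000
000001000001000010000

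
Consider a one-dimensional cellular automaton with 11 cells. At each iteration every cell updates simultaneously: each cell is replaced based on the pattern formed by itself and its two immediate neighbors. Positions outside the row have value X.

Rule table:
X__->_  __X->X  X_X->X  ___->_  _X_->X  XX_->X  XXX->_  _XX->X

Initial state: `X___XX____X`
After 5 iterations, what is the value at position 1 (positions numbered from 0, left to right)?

_

iteration 1: X__XXX___XX
iteration 2: X_XX_X__XX_
iteration 3: XXXXXX_XXXX
iteration 4: _____XXX___
iteration 5: ____XX_X__X
position 1 holds _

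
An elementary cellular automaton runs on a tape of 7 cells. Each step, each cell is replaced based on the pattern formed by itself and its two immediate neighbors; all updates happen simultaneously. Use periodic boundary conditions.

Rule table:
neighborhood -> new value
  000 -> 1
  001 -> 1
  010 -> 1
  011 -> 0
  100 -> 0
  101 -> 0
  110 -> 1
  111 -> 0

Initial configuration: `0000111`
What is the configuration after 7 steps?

0111001

step 1: 0111001
step 2: 0001011
step 3: 0111001  (repeats step 1; period 2)
step 7: 0111001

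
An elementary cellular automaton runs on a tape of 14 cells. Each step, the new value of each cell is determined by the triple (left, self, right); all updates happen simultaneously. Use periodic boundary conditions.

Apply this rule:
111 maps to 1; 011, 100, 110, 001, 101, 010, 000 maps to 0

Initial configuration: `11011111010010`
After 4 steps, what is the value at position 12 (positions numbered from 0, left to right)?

00001110000000
00000100000000
00000000000000
00000000000000
position 12 holds 0

0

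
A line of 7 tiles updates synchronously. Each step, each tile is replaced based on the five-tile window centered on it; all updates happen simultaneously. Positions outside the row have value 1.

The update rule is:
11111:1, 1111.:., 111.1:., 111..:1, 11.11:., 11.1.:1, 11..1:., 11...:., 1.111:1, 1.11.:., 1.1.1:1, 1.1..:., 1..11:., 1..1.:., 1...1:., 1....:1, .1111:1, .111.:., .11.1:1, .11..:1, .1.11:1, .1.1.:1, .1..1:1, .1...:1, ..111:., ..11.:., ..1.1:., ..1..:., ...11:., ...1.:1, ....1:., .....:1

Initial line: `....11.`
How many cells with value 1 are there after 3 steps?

step 1: .1...1.
step 2: 1.1.1.1
step 3: .111111
count of 1: 6

6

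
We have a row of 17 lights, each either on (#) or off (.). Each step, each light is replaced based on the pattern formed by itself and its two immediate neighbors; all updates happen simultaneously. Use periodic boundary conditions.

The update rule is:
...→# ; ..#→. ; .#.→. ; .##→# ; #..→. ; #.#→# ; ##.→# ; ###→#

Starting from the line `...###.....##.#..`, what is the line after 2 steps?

##############..#

##.###.###.###..#
##############..#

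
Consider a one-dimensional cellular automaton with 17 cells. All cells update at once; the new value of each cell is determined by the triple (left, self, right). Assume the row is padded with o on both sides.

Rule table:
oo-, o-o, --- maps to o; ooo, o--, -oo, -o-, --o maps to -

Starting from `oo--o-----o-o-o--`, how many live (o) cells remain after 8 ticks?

-o----ooo--o-o---
o--oo---o---o--o-
o---o-o---o-----o
o-o--o--o---ooo--
oo--------o---o--
-o-oooooo---o----
o-o-----o-o---oo-
oo--ooo--o--o--oo
count of o: 9

9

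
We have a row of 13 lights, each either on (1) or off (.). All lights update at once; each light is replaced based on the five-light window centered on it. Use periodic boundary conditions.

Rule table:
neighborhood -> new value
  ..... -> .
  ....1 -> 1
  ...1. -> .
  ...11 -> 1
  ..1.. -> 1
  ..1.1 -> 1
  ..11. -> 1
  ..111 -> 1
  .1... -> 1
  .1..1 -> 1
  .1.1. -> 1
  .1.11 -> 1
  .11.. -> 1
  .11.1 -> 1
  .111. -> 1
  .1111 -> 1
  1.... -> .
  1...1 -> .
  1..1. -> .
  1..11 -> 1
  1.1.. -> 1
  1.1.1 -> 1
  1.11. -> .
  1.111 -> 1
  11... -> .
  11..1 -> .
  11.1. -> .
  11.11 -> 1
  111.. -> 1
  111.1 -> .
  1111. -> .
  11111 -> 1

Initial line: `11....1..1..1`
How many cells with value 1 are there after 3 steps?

10

11..1.11.1111
.1..11.111111
.1111111111..
count of 1: 10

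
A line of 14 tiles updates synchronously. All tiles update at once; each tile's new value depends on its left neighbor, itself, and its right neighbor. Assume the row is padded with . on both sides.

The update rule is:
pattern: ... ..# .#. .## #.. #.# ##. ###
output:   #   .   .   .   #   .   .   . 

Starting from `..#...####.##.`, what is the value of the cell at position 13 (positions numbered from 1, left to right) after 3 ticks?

#..##........#
.#...#######..
..##........##
position 13 holds #

#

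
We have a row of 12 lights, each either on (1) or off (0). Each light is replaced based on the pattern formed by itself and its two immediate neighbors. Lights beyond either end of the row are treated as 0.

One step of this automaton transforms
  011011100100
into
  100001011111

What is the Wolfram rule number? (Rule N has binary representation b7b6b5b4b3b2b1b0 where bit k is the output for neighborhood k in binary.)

position 5: 111 → 1  (bit 7 = 1)
position 2: 110 → 0  (bit 6 = 0)
position 3: 101 → 0  (bit 5 = 0)
position 7: 100 → 1  (bit 4 = 1)
position 1: 011 → 0  (bit 3 = 0)
position 9: 010 → 1  (bit 2 = 1)
position 0: 001 → 1  (bit 1 = 1)
position 11: 000 → 1  (bit 0 = 1)
bits b7..b0 = 10010111 = 151

151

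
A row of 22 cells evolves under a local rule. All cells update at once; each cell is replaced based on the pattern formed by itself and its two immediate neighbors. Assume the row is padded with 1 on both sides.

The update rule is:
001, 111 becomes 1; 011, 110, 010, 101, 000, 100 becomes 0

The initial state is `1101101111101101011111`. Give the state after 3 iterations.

0000010000000000100011

1000000111000000001111
0000001010000000010111
0000010000000000100011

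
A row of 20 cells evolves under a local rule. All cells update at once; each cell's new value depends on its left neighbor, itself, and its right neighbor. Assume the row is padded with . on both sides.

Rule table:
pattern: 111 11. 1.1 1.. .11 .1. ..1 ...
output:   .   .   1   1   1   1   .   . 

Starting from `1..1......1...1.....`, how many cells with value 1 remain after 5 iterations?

10

11.11.....11..11....
1.11.1....1.1.1.1...
111.111...11111111..
1..11..1..1.......1.
11.1.1.11.11......11
count of 1: 10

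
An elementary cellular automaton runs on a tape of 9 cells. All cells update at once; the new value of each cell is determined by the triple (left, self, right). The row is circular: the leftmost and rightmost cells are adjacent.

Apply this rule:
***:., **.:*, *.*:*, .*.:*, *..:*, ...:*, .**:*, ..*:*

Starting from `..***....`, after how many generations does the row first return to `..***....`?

generation 1: ***.*****
generation 2: ..***....

2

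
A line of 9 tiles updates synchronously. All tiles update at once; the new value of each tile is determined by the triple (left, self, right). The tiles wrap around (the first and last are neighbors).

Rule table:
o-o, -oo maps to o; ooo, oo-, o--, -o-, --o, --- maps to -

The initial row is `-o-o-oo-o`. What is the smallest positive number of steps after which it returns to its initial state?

o-o-oo-o-
-o-oo-o-o
o-oo-o-o-
-oo-o-o-o
oo-o-o-o-
o-o-o-o-o
-o-o-o-oo
o-o-o-oo-
-o-o-oo-o

9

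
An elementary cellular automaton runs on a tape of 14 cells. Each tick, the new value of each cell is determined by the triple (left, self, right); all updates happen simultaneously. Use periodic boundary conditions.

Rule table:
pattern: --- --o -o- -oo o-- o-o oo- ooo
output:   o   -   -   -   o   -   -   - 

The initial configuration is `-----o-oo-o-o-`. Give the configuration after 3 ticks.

ooo---------oo

oooo---------o
----oooooooo--
ooo---------oo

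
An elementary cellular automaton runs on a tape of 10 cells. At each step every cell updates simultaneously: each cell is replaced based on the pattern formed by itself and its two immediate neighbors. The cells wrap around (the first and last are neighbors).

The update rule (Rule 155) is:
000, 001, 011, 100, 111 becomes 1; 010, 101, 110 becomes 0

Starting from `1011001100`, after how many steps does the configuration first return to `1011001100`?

0010111011
1100110010
1011101100
0011001011
1110110010
1100101100
1011001011
0010110011
1100101110
1011001100

10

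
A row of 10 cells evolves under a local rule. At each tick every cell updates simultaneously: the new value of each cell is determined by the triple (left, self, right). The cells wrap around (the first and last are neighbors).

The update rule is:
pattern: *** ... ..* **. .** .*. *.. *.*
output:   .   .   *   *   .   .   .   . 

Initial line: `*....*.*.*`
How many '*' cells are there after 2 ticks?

*...*.....
...*.....*
count of *: 2

2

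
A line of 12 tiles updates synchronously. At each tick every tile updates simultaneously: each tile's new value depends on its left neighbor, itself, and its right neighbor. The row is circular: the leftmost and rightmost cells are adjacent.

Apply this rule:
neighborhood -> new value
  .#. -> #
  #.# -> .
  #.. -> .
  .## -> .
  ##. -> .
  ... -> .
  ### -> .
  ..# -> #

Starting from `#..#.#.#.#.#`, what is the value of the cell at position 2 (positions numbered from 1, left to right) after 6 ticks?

..##.#.#.#..
.#...#.#.#..
##..##.#.#..
...#...#.#.#
..##..##.#.#
.#...#...#.#
position 2 holds #

#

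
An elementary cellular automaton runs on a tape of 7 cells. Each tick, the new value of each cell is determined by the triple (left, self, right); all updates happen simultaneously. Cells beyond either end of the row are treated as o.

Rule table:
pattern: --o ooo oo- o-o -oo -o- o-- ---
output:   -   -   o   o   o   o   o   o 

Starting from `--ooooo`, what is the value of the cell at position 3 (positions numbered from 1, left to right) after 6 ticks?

-

o-o----
oooooo-
-----oo
oooo-o-
---oooo
oo-o---
position 3 holds -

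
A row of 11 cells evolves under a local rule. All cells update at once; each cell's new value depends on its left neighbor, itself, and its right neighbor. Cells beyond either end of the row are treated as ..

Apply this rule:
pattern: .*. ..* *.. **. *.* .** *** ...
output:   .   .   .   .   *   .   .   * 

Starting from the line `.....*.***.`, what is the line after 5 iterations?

*******....

iteration 1: ****..*....
iteration 2: ........***
iteration 3: *******....
iteration 4: ........***  (repeats iteration 2; period 2)
iteration 5: *******....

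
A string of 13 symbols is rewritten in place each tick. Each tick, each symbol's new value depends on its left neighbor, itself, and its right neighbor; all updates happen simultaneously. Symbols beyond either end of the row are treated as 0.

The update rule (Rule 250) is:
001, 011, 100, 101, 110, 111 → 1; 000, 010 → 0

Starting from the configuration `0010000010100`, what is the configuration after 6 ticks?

1010101010101

0101000101010
1010101010101
0101010101010
1010101010101  (repeats tick 2; period 2)
tick 6: 1010101010101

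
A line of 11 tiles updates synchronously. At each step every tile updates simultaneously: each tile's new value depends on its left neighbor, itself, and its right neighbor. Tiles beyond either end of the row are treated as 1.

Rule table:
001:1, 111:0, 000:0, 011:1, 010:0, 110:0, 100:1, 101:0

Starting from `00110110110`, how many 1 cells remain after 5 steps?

11100100100
00011011011
10110010010
00101101100
11001001011
count of 1: 6

6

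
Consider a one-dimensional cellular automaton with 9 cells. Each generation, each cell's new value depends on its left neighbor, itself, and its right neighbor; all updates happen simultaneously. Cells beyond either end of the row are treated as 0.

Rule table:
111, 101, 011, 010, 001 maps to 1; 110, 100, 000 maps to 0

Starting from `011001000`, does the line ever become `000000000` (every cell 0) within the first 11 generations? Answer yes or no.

110011000
100110000
101100000
111000000
110000000
100000000
100000000  (fixed point — unchanged through generation 11)
generation 11 is 100000000, still not uniform 0

no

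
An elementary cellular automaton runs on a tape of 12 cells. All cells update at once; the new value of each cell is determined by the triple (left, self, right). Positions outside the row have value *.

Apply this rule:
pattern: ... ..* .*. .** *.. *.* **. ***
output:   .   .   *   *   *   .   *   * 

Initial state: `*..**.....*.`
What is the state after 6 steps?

**.******.*.

**.***....*.
**.****...*.
**.*****..*.
**.******.*.
**.******.*.  (fixed point — unchanged through step 6)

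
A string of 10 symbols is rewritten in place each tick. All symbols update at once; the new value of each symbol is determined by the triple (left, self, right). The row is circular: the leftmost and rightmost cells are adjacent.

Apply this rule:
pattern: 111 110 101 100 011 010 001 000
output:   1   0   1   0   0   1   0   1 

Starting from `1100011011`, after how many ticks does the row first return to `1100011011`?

tick 1: 1001000101
tick 2: 0001010110
tick 3: 1101111000
tick 4: 0010110010
tick 5: 1011000010
tick 6: 1100011011

6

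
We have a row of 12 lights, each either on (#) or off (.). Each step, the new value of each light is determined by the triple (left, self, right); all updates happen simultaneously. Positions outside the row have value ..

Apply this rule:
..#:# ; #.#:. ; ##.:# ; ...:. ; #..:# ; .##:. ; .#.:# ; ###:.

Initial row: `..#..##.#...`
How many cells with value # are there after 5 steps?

step 1: .####.#.##..
step 2: #...#.#..##.
step 3: ##.##.###.##
step 4: .#..#...#..#
step 5: ######.#####
count of #: 11

11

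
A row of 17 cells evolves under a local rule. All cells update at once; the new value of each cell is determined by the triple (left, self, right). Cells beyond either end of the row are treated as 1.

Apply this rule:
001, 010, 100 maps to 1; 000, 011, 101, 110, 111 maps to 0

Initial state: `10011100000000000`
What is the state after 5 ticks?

tick 1: 01100010000000001
tick 2: 00010111000000010
tick 3: 10110000100000110
tick 4: 00001001110001000
tick 5: 10011110001011101

10011110001011101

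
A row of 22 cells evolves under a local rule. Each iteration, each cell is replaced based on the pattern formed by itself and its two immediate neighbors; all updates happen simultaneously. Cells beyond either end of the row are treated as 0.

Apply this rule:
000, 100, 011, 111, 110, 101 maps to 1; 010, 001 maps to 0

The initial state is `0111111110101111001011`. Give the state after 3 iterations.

iteration 1: 0111111111011111100111
iteration 2: 0111111111111111110111
iteration 3: 0111111111111111111111

0111111111111111111111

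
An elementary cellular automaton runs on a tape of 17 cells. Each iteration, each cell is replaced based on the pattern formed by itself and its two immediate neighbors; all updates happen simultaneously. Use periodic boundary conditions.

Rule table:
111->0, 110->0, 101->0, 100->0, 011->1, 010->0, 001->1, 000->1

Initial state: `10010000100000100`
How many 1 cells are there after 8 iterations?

00100111001111001
01001100011000010
10011001110011100
00110011000110001
01100110011100110
11001100110001100
10011001100111001
00110011001100011
count of 1: 8

8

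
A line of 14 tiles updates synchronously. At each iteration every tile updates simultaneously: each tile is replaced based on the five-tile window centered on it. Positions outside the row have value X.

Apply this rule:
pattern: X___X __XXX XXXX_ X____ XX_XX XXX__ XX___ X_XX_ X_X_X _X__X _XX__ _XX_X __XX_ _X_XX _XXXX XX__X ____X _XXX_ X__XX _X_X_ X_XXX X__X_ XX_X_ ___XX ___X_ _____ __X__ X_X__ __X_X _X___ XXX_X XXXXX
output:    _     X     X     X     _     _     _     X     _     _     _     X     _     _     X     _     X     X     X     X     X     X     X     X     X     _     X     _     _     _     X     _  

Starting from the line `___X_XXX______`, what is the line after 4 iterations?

iteration 1: __X__XX__X__XX
iteration 2: _XX_X___XX_XXX
iteration 3: _XXX___X_X_XX_
iteration 4: _XX___X_X__XX_

_XX___X_X__XX_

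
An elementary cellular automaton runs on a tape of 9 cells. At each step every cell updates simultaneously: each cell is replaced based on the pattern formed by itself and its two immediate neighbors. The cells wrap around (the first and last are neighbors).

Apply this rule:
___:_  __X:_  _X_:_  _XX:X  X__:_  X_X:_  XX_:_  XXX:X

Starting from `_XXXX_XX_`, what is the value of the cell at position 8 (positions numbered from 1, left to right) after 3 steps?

_XXX__X__
_XX______
_X_______
position 8 holds _

_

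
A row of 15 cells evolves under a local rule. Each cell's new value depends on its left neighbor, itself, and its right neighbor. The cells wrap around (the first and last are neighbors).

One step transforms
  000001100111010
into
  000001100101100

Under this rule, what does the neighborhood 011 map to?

At position 5 the neighborhood is 011; the next row has 1 there.

1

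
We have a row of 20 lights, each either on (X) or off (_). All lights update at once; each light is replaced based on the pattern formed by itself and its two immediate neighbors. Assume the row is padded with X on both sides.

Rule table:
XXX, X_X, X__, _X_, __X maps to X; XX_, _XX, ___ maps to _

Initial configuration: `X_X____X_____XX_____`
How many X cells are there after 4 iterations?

13

iteration 1: _XXX__XXX___X__X___X
iteration 2: X_X_XX_X_X_XXXXXX_X_
iteration 3: _XXX__XXXXX_XXXX_XXX
iteration 4: X_X_XX_XXX_X_XX_X_XX
count of X: 13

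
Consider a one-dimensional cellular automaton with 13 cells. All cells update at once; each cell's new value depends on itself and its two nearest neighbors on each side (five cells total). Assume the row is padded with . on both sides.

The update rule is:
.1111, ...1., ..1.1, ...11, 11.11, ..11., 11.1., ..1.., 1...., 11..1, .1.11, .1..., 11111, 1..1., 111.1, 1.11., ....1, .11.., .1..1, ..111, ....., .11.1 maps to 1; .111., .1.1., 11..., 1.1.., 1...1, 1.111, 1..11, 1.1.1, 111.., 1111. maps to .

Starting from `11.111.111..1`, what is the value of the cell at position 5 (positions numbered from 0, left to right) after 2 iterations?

111..11...111
1..1.11..11..
position 5 holds 1

1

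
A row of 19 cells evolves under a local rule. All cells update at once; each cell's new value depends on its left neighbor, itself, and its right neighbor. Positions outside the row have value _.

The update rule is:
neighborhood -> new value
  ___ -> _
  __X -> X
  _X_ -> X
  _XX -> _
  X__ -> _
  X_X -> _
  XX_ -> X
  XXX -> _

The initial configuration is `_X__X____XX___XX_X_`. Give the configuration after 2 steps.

step 1: XX_XX___X_X__X_X_X_
step 2: _X__X__XX_X_XX_X_X_

_X__X__XX_X_XX_X_X_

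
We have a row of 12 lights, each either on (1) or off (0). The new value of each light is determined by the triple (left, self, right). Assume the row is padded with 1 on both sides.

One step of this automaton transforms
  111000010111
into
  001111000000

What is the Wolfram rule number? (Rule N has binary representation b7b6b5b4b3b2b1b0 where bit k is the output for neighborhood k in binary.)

81

position 0: 111 → 0  (bit 7 = 0)
position 2: 110 → 1  (bit 6 = 1)
position 8: 101 → 0  (bit 5 = 0)
position 3: 100 → 1  (bit 4 = 1)
position 9: 011 → 0  (bit 3 = 0)
position 7: 010 → 0  (bit 2 = 0)
position 6: 001 → 0  (bit 1 = 0)
position 4: 000 → 1  (bit 0 = 1)
bits b7..b0 = 01010001 = 81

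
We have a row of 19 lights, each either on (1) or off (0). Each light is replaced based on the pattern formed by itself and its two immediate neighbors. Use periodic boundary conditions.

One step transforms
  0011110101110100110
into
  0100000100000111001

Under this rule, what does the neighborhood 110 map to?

At position 5 the neighborhood is 110; the next row has 0 there.

0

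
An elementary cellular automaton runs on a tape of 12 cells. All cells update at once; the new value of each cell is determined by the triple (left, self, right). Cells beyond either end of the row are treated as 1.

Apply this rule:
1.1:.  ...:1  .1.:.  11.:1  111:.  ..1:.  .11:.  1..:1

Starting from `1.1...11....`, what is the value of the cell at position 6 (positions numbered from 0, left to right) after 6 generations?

generation 1: 1..11..1111.
generation 2: 11..11....1.
generation 3: .11..1111...
generation 4: ..11....111.
generation 5: 1..1111...1.
generation 6: 11....111...
position 6 holds 1

1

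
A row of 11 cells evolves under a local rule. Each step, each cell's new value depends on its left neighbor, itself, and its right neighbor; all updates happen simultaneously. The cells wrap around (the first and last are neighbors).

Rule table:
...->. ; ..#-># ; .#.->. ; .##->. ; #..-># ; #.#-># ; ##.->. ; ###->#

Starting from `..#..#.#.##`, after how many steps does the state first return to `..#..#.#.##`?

##.##.#.#..
..#..#.#.##

2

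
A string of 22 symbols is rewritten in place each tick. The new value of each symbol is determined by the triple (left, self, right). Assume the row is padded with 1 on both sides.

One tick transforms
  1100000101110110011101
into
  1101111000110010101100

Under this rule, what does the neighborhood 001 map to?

1

At position 6 the neighborhood is 001; the next row has 1 there.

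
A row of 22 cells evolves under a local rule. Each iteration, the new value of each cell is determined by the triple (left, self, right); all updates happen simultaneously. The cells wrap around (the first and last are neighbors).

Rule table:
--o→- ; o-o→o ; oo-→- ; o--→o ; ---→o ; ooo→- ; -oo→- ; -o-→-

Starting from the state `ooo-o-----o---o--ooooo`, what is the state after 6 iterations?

iteration 1: ---o-oooo--oo--o------
iteration 2: oo--o----o---o--oooooo
iteration 3: --o--ooo--oo--o-------
iteration 4: o--o----o---o--ooooooo
iteration 5: -o--ooo--oo--o--------
iteration 6: --o----o---o--oooooooo

--o----o---o--oooooooo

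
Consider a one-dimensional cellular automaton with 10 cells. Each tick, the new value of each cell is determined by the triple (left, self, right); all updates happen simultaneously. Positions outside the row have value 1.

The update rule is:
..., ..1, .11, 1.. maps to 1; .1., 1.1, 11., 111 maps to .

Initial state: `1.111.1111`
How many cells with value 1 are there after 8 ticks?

tick 1: ..1...1...
tick 2: 11.111.111
tick 3: ...1...1..
tick 4: 111.111.11
tick 5: ....1...1.
tick 6: 1111.111..
tick 7: .....1..11
tick 8: 11111.111.
count of 1: 8

8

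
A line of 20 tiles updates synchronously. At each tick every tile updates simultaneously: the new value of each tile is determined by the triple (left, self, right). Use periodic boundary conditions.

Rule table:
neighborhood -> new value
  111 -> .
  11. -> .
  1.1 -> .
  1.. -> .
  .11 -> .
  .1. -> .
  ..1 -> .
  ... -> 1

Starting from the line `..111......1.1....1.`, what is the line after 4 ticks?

tick 1: 1.....1111.....11...
tick 2: ..111......111....1.
tick 3: 1.....1111.....11...  (repeats tick 1; period 2)
tick 4: ..111......111....1.

..111......111....1.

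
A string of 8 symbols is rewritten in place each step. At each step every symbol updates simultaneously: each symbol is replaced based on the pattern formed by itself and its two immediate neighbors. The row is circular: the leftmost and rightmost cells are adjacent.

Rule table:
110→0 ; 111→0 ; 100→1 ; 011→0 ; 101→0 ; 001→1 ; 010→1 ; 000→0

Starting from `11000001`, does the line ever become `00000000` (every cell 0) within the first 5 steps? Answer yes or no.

yes

00100010
01110111
00000000
all cells are 0 at step 3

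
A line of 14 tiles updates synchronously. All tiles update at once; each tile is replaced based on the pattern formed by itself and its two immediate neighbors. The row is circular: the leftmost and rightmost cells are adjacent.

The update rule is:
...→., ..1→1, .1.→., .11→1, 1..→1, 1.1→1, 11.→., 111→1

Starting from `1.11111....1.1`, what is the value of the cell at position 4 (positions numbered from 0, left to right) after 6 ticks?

.11111.1..1.11
11111.1.11.11.
1111.1.11.11.1
111.1.11.11.11
11.1.11.11.111
1.1.11.11.1111
position 4 holds 1

1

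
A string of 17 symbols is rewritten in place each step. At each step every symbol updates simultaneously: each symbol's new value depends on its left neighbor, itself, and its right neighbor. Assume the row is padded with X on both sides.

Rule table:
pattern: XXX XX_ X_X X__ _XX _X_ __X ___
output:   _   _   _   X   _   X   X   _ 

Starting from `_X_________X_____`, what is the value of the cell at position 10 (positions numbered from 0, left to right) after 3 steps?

X

step 1: _XX_______XXX___X
step 2: ___X_____X___X_X_
step 3: X_XXX___XXX_XX_X_
position 10 holds X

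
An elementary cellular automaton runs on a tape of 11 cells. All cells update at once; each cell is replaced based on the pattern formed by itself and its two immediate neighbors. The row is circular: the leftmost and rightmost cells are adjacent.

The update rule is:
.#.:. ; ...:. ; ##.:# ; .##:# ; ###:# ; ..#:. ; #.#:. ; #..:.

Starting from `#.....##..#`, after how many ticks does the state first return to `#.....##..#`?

#.....##..#

1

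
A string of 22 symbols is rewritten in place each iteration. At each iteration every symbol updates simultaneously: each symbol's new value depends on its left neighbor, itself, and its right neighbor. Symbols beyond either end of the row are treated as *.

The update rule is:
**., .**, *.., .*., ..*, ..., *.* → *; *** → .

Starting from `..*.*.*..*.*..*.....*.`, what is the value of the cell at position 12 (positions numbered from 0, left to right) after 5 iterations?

*

iteration 1: **********************
iteration 2: ......................
iteration 3: **********************  (repeats iteration 1; period 2)
iteration 5: **********************
position 12 holds *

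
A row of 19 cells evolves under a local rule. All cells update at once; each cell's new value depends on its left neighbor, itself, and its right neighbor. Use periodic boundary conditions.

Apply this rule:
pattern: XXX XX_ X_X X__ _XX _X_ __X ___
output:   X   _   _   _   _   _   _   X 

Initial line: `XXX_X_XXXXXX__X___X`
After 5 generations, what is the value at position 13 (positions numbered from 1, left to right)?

_

XX_____XXXX_____X__
___XXX__XX__XXX____
XX__X________X__XXX
X_____XXXXXX_____XX
__XXX__XXXX__XXX__X
position 13 holds _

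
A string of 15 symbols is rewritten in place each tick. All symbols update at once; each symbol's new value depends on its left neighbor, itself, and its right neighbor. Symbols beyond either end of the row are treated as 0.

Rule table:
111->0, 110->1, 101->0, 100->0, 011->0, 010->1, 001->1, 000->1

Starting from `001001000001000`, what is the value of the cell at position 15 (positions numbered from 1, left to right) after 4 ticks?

111011011111011
001001000001001
111011011111011  (repeats tick 1; period 2)
tick 4: 001001000001001
position 15 holds 1

1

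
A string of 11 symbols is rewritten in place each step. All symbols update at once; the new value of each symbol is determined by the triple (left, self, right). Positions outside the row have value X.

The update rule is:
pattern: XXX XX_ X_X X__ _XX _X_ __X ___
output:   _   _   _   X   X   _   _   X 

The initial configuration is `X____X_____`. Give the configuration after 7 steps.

step 1: _XXX__XXXX_
step 2: _X__X_X____
step 3: __X____XXX_
step 4: X__XXX_X___
step 5: _X_X____XX_
step 6: ____XXX_X__
step 7: XXX_X____X_

XXX_X____X_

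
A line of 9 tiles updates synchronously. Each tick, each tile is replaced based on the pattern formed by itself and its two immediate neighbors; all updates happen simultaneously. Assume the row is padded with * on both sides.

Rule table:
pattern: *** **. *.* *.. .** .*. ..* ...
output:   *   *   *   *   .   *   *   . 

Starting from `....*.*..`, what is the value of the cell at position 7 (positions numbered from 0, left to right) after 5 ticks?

*..******
***.*****
****.****
*****.***
******.**
position 7 holds *

*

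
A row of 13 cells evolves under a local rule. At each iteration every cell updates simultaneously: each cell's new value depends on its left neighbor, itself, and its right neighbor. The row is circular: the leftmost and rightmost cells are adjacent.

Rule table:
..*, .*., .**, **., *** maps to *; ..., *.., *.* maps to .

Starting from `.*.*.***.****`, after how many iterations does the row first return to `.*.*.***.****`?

iteration 1: .*.*.***.****

1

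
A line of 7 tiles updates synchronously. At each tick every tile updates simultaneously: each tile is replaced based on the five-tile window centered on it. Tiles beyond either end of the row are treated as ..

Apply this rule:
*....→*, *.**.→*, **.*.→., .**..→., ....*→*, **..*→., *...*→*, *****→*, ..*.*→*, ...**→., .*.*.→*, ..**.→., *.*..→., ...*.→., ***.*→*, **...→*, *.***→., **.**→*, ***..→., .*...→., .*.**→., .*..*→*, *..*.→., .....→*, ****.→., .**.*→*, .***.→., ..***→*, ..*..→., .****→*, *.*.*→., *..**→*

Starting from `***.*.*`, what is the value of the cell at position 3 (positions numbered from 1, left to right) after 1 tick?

*

*.*..*.
position 3 holds *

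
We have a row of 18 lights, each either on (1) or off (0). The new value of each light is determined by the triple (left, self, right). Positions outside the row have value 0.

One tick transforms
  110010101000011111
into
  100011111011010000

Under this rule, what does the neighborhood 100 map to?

0

At position 2 the neighborhood is 100; the next row has 0 there.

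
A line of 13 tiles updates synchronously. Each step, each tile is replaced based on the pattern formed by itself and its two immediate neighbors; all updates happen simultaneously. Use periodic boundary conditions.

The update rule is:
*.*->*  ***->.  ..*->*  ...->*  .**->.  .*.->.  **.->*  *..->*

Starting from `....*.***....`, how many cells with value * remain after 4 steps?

step 1: ****.*..*****
step 2: ...**.**.....
step 3: ***.**.******
step 4: ..**.**......
count of *: 4

4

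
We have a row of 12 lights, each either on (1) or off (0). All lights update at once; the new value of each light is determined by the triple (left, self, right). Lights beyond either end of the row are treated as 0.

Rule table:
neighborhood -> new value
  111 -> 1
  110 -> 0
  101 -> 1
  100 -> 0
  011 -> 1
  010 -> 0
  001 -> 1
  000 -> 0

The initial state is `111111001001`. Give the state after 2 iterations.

111110010010
111100100100

111100100100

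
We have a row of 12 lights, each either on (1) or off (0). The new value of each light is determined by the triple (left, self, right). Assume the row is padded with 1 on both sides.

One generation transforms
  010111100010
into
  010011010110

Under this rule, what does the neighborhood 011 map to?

0

At position 3 the neighborhood is 011; the next row has 0 there.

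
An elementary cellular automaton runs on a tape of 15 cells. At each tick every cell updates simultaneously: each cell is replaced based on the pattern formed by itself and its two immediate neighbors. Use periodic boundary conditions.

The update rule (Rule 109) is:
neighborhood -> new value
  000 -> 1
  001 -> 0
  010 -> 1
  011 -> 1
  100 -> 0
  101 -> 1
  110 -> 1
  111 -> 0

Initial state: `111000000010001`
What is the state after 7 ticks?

001110111110111

001011111010101
001110001111111
001010101000001
001111111011101
001000001110111
001011101011101
001110111110111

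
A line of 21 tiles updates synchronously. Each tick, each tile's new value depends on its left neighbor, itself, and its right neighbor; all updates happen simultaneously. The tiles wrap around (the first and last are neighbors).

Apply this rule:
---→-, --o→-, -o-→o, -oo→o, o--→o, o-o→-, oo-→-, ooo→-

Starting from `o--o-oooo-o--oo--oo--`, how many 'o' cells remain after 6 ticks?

10

oo-o-o----oo-o-o-o-o-
o--o-oo---o--o-o-o-o-
oo-o-o-o--oo-o-o-o-o-
o--o-o-oo-o--o-o-o-o-
oo-o-o-o--oo-o-o-o-o-  (repeats tick 3; period 2)
tick 6: o--o-o-oo-o--o-o-o-o-
count of o: 10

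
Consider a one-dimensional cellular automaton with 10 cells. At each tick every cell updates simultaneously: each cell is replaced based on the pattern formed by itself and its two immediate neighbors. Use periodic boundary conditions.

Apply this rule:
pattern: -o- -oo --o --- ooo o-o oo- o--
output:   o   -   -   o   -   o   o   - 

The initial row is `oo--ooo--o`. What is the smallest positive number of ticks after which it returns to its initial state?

30

-o----o---
-o-oo-o-oo
ooo-oooo-o
--oo---oo-
o--o-o--o-
o--ooo--oo
o----o----
o-oo-o-oo-
oo-oooo-oo
-oo---oo--
--o-o--o-o
--ooo--ooo
----o----o
-oo-o-oo-o
o-oooo-ooo
oo---oo---
-o-o--o-o-
-ooo--ooo-
---o----o-
oo-o-oo-o-
-oooo-oooo
o---oo---o
o-o--o-o--
ooo--ooo--
--o----o--
o-o-oo-o-o
oooo-oooo-
---oo---oo
-o--o-o--o
oo--ooo--o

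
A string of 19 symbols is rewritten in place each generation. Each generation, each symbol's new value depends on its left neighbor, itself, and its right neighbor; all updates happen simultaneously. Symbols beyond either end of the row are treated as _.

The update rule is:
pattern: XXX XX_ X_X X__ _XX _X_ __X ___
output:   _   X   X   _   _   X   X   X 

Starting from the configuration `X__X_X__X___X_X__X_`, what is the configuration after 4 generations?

X_XXXX_XX_XXXXX_XX_
XX___XX_XX____XX_X_
_X_XX_XX_X_XXX_XXX_
XXX_XX_XXXX__XX__X_

XXX_XX_XXXX__XX__X_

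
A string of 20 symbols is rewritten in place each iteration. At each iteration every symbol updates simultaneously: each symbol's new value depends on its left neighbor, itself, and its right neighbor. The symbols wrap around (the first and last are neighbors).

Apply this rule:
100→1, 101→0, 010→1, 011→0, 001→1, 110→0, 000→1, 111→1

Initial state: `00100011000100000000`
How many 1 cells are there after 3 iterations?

14

11111100111111111111
11111011011111111111
11110000001111111111
count of 1: 14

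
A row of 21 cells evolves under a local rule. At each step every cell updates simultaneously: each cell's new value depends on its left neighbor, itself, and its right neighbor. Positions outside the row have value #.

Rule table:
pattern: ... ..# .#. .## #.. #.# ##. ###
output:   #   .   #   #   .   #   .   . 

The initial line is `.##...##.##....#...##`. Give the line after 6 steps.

..#.##...#..#.###.#.#

##..#.#.##..##.#.#.#.
....#####...#.#######
.##.#.....#.###......
##.##.###.###...####.
..##.##..##...#.#...#
..#.##...#..#.###.#.#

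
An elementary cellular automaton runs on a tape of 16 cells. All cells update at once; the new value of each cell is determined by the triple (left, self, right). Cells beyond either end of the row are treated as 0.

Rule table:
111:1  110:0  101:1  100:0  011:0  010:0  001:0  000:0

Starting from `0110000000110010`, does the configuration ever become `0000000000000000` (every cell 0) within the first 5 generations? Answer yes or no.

yes

0000000000000000
all cells are 0 at generation 1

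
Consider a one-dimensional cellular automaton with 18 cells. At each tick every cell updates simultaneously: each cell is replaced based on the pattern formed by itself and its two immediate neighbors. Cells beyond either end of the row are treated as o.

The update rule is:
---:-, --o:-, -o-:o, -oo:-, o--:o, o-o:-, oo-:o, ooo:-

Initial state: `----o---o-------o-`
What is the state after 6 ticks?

o---oo--oo------o-
oo---oo--oo-----o-
-oo---oo--oo----o-
--oo---oo--oo---o-
o--oo---oo--oo--o-
oo--oo---oo--oo-o-

oo--oo---oo--oo-o-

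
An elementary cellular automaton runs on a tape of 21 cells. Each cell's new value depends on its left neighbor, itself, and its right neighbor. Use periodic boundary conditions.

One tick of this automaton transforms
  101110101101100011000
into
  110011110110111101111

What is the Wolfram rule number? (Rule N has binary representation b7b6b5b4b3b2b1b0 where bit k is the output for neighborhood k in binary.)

119

position 3: 111 → 0  (bit 7 = 0)
position 4: 110 → 1  (bit 6 = 1)
position 1: 101 → 1  (bit 5 = 1)
position 13: 100 → 1  (bit 4 = 1)
position 2: 011 → 0  (bit 3 = 0)
position 0: 010 → 1  (bit 2 = 1)
position 15: 001 → 1  (bit 1 = 1)
position 14: 000 → 1  (bit 0 = 1)
bits b7..b0 = 01110111 = 119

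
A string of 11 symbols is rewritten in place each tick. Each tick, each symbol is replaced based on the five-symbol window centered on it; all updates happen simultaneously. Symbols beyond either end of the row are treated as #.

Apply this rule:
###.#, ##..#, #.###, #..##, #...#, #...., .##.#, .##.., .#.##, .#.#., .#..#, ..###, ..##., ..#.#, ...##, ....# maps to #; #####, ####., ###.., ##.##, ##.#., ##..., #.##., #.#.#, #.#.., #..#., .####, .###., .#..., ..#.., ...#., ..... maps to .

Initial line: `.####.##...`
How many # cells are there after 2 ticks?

.#..#..#.##
..#..#.###.
count of #: 5

5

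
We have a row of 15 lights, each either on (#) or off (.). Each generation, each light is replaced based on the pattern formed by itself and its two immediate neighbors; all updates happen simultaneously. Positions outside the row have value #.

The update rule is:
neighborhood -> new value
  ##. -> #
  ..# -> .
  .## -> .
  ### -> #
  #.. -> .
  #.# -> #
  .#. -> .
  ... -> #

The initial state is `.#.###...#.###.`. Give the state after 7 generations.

generation 1: #.#.##.#..#.###
generation 2: ##.#.##....#.##
generation 3: ###.#.#.##..#.#
generation 4: ####.#.#.#...#.
generation 5: #####.#.#..#..#
generation 6: ######.#.......
generation 7: #######..#####.

#######..#####.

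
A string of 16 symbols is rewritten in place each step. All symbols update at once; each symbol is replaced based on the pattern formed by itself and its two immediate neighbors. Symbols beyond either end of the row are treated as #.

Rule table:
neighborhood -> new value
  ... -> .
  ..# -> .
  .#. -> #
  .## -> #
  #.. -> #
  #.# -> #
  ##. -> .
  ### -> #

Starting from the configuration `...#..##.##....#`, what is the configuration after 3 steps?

########.###.#.#

step 1: #..##.#.##.#...#
step 2: .#.#.####.###..#
step 3: ########.###.#.#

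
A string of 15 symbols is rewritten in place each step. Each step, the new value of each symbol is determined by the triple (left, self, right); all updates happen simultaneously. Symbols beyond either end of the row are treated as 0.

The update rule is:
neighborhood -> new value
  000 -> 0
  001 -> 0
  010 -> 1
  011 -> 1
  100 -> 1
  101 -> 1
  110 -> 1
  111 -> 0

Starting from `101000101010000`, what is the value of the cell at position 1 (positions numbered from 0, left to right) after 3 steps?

step 1: 111100111111000
step 2: 100110100001100
step 3: 110111110001110
position 1 holds 1

1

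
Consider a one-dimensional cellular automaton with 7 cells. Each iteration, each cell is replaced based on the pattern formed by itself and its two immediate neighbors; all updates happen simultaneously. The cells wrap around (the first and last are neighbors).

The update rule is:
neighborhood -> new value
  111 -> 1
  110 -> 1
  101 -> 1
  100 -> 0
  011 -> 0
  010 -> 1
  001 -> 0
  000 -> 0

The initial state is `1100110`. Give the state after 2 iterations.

iteration 1: 0100011
iteration 2: 1100001

1100001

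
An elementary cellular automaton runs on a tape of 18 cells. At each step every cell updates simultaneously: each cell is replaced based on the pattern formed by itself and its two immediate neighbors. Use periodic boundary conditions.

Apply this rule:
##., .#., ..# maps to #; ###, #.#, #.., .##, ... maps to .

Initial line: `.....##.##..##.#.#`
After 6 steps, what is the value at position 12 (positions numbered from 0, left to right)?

.

....#.#..#.#.#.#.#
...##.#.##.#.#.#.#
..#.#.#..#.#.#.#.#
.##.#.#.##.#.#.#.#
..#.#.#..#.#.#.#.#  (repeats step 3; period 2)
step 6: .##.#.#.##.#.#.#.#
position 12 holds .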